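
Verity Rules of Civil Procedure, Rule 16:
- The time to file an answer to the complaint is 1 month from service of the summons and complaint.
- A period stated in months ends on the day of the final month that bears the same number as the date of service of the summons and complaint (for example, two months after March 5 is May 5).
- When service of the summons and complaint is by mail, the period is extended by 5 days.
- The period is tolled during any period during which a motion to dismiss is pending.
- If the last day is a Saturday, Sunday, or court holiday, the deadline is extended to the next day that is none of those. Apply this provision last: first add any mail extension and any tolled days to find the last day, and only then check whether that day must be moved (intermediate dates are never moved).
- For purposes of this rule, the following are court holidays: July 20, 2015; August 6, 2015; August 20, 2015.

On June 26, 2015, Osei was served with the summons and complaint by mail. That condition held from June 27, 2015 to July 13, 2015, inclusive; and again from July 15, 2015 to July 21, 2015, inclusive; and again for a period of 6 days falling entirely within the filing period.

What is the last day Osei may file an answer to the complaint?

1 month after June 26, 2015 is July 26, 2015.
Service was by mail, adding 5 days: July 26, 2015 + 5 days = July 31, 2015.
From June 27, 2015 through July 13, 2015 inclusive is 17 days; tolling adds 17 days: July 31, 2015 + 17 days = August 17, 2015.
From July 15, 2015 through July 21, 2015 inclusive is 7 days; tolling adds 7 days: August 17, 2015 + 7 days = August 24, 2015.
Tolling adds 6 days: August 24, 2015 + 6 days = August 30, 2015.
August 30, 2015 is Sunday. The next qualifying day is August 31, 2015.

August 31, 2015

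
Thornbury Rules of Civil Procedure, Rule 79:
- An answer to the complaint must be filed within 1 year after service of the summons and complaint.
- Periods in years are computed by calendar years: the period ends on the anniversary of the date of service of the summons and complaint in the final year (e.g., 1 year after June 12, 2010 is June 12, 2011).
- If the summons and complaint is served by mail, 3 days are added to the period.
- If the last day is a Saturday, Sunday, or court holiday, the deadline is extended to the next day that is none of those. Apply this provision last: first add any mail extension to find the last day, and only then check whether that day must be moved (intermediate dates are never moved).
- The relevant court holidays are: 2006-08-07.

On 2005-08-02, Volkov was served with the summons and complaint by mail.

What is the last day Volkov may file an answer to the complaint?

August 8, 2006

1 year after 2005-08-02 is August 2, 2006.
Service was by mail, adding 3 days: August 2, 2006 + 3 days = August 5, 2006.
August 5, 2006 is Saturday; August 6, 2006 is Sunday; August 7, 2006 is a listed holiday. The next qualifying day is August 8, 2006.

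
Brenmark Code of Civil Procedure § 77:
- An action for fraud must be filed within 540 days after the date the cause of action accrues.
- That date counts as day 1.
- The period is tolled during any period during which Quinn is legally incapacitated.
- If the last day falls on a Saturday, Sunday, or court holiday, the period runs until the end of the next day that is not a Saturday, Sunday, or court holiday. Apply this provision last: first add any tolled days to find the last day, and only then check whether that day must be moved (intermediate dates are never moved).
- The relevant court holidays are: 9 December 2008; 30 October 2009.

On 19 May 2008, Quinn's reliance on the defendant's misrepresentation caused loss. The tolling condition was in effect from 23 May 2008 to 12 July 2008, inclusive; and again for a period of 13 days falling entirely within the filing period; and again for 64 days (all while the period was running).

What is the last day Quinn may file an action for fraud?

Counting 19 May 2008 as day 1, day 540 is November 9, 2009.
From May 23, 2008 through July 12, 2008 inclusive is 51 days; tolling adds 51 days: November 9, 2009 + 51 days = December 30, 2009.
Tolling adds 13 days: December 30, 2009 + 13 days = January 12, 2010.
Tolling adds 64 days: January 12, 2010 + 64 days = March 17, 2010.
March 17, 2010 is a Wednesday and not a court holiday, so no extension applies.

March 17, 2010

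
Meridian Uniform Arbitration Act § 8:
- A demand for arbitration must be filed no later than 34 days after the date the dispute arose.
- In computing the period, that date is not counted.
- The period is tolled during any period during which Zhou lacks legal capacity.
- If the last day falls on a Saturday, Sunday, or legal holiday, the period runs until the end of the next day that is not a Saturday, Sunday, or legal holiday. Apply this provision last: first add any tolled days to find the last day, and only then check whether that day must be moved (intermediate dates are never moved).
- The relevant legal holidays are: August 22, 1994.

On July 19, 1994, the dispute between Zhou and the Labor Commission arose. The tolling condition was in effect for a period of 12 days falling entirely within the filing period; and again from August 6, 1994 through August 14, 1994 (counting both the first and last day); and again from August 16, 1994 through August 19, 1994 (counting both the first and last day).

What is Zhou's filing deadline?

September 16, 1994

34 days after July 19, 1994 is August 22, 1994.
Tolling adds 12 days: August 22, 1994 + 12 days = September 3, 1994.
From August 6, 1994 through August 14, 1994 inclusive is 9 days; tolling adds 9 days: September 3, 1994 + 9 days = September 12, 1994.
From August 16, 1994 through August 19, 1994 inclusive is 4 days; tolling adds 4 days: September 12, 1994 + 4 days = September 16, 1994.
September 16, 1994 is a Friday and not a legal holiday, so no extension applies.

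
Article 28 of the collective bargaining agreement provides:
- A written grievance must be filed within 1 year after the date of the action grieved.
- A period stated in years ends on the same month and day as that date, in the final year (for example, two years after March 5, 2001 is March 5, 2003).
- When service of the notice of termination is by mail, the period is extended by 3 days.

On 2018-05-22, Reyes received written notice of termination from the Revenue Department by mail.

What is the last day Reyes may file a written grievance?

1 year after 2018-05-22 is May 22, 2019.
Service was by mail, adding 3 days: May 22, 2019 + 3 days = May 25, 2019.

May 25, 2019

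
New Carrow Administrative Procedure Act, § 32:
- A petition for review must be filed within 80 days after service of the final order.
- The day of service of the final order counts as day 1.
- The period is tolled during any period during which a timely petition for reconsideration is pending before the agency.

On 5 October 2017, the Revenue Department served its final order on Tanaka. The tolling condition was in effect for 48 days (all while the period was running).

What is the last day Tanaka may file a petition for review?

February 9, 2018

Counting 5 October 2017 as day 1, day 80 is December 23, 2017.
Tolling adds 48 days: December 23, 2017 + 48 days = February 9, 2018.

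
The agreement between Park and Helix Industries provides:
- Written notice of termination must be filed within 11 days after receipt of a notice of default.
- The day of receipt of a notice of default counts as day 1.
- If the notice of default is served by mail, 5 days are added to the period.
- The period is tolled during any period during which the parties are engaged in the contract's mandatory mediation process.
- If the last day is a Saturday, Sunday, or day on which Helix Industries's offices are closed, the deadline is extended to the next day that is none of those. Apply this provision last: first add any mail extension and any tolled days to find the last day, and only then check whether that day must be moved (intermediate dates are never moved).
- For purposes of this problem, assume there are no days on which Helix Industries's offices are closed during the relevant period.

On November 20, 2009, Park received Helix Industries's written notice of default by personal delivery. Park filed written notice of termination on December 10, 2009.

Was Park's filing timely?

Counting November 20, 2009 as day 1, day 11 is November 30, 2009.
Service was not by mail, so no mail extension applies.
November 30, 2009 is a Monday and not a day on which Helix Industries's offices are closed, so no extension applies.
The deadline is November 30, 2009; the filing on December 10, 2009 is after that date.

No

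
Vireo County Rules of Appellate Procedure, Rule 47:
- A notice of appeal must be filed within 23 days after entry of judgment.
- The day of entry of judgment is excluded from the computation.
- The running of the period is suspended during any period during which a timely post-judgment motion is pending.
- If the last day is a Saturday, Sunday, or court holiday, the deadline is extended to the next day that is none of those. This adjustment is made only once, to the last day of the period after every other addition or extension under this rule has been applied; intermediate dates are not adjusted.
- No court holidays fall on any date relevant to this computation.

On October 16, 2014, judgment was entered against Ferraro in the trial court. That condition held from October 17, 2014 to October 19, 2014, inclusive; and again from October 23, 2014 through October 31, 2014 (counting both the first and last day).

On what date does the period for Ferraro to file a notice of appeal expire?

23 days after October 16, 2014 is November 8, 2014.
From October 17, 2014 through October 19, 2014 inclusive is 3 days; tolling adds 3 days: November 8, 2014 + 3 days = November 11, 2014.
From October 23, 2014 through October 31, 2014 inclusive is 9 days; tolling adds 9 days: November 11, 2014 + 9 days = November 20, 2014.
November 20, 2014 is a Thursday and not a court holiday, so no extension applies.

November 20, 2014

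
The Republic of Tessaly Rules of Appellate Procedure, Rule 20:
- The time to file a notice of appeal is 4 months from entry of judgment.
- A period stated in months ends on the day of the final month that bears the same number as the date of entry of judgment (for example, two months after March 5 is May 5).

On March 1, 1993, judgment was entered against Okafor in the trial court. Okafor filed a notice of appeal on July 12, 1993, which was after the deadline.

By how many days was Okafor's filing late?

11 days

4 months after March 1, 1993 is July 1, 1993.
The deadline is July 1, 1993; from July 1, 1993 to July 12, 1993 is 11 days.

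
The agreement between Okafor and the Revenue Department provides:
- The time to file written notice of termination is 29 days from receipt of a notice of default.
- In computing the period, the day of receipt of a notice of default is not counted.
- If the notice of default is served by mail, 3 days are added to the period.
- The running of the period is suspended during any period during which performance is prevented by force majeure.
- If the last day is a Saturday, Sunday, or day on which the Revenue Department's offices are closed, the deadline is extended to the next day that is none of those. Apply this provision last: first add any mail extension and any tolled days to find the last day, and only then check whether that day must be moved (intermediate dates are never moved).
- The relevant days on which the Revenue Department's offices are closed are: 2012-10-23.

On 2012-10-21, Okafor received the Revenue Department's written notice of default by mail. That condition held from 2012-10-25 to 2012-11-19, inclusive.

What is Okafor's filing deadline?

December 18, 2012

29 days after 2012-10-21 is November 19, 2012.
Service was by mail, adding 3 days: November 19, 2012 + 3 days = November 22, 2012.
From October 25, 2012 through November 19, 2012 inclusive is 26 days; tolling adds 26 days: November 22, 2012 + 26 days = December 18, 2012.
December 18, 2012 is a Tuesday and not a day on which the Revenue Department's offices are closed, so no extension applies.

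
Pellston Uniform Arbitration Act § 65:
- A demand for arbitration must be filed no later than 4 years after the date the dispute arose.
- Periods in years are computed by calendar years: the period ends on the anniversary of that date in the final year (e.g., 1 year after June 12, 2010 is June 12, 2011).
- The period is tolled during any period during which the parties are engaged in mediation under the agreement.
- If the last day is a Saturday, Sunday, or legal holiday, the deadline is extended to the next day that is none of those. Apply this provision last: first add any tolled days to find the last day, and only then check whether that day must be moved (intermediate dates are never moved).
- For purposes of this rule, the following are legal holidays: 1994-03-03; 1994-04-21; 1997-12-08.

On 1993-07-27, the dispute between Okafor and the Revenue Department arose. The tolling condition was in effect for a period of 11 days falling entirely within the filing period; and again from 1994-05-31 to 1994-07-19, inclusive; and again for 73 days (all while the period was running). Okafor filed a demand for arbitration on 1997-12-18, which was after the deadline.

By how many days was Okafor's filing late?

4 years after 1993-07-27 is July 27, 1997.
Tolling adds 11 days: July 27, 1997 + 11 days = August 7, 1997.
From May 31, 1994 through July 19, 1994 inclusive is 50 days; tolling adds 50 days: August 7, 1997 + 50 days = September 26, 1997.
Tolling adds 73 days: September 26, 1997 + 73 days = December 8, 1997.
December 8, 1997 is a listed holiday. The next qualifying day is December 9, 1997.
The deadline is December 9, 1997; from December 9, 1997 to December 18, 1997 is 9 days.

9 days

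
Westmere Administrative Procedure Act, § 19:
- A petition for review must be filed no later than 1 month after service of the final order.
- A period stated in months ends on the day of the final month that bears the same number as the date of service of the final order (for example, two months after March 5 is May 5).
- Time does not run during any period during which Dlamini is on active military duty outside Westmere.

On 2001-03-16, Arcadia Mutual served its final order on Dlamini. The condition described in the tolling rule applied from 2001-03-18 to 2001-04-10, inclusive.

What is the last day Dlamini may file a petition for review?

May 10, 2001

1 month after 2001-03-16 is April 16, 2001.
From March 18, 2001 through April 10, 2001 inclusive is 24 days; tolling adds 24 days: April 16, 2001 + 24 days = May 10, 2001.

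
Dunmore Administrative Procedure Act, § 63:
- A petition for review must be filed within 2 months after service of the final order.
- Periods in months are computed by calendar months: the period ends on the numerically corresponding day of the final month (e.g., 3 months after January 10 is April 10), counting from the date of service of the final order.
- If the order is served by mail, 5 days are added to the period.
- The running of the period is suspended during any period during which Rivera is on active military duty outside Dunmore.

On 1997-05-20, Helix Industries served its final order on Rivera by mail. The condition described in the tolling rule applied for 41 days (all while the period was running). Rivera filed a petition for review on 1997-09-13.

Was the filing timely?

2 months after 1997-05-20 is July 20, 1997.
Service was by mail, adding 5 days: July 20, 1997 + 5 days = July 25, 1997.
Tolling adds 41 days: July 25, 1997 + 41 days = September 4, 1997.
The deadline is September 4, 1997; the filing on September 13, 1997 is after that date.

No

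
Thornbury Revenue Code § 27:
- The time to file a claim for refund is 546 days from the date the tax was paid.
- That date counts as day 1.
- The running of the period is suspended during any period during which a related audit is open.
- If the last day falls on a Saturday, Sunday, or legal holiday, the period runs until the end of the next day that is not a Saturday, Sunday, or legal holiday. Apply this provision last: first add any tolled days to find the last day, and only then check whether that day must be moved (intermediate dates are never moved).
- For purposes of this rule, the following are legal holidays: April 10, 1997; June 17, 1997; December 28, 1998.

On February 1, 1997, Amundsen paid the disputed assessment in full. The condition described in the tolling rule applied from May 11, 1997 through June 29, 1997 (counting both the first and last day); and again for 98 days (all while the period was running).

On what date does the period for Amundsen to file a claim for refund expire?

Counting February 1, 1997 as day 1, day 546 is July 31, 1998.
From May 11, 1997 through June 29, 1997 inclusive is 50 days; tolling adds 50 days: July 31, 1998 + 50 days = September 19, 1998.
Tolling adds 98 days: September 19, 1998 + 98 days = December 26, 1998.
December 26, 1998 is Saturday; December 27, 1998 is Sunday; December 28, 1998 is a listed holiday. The next qualifying day is December 29, 1998.

December 29, 1998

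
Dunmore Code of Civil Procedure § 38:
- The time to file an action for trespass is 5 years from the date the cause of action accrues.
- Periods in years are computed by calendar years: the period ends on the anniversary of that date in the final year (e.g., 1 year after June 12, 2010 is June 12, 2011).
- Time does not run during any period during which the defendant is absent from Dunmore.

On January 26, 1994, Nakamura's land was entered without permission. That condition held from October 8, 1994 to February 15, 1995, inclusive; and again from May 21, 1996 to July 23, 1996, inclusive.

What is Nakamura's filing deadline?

August 9, 1999

5 years after January 26, 1994 is January 26, 1999.
From October 8, 1994 through February 15, 1995 inclusive is 131 days; tolling adds 131 days: January 26, 1999 + 131 days = June 6, 1999.
From May 21, 1996 through July 23, 1996 inclusive is 64 days; tolling adds 64 days: June 6, 1999 + 64 days = August 9, 1999.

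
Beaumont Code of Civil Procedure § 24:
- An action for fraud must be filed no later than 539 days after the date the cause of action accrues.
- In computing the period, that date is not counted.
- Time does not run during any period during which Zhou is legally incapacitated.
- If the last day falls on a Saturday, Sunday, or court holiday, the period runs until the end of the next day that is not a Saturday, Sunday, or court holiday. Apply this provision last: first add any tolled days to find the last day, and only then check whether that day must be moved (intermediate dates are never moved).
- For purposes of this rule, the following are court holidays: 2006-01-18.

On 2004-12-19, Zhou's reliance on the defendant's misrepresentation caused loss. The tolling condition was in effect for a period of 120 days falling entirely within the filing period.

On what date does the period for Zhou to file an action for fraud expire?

October 9, 2006

539 days after 2004-12-19 is June 11, 2006.
Tolling adds 120 days: June 11, 2006 + 120 days = October 9, 2006.
October 9, 2006 is a Monday and not a court holiday, so no extension applies.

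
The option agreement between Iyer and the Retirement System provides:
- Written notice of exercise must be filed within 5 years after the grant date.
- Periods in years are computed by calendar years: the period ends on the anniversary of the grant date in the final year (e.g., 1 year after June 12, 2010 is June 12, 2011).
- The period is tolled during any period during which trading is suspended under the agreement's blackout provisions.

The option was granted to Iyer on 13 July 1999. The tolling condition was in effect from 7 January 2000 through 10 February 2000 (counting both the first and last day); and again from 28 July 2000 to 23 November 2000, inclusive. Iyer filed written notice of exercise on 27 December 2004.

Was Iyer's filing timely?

5 years after 13 July 1999 is July 13, 2004.
From January 7, 2000 through February 10, 2000 inclusive is 35 days; tolling adds 35 days: July 13, 2004 + 35 days = August 17, 2004.
From July 28, 2000 through November 23, 2000 inclusive is 119 days; tolling adds 119 days: August 17, 2004 + 119 days = December 14, 2004.
The deadline is December 14, 2004; the filing on December 27, 2004 is after that date.

No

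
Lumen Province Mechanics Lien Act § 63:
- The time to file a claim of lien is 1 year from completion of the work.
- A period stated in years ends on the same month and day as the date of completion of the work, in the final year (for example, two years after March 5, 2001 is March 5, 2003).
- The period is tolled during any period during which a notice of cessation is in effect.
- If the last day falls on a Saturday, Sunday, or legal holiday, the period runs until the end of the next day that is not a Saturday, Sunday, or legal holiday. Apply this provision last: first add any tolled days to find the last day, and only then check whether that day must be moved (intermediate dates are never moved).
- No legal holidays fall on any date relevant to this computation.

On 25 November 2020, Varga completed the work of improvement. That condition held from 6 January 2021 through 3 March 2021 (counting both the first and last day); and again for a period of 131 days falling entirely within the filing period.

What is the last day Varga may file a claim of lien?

June 1, 2022

1 year after 25 November 2020 is November 25, 2021.
From January 6, 2021 through March 3, 2021 inclusive is 57 days; tolling adds 57 days: November 25, 2021 + 57 days = January 21, 2022.
Tolling adds 131 days: January 21, 2022 + 131 days = June 1, 2022.
June 1, 2022 is a Wednesday and not a legal holiday, so no extension applies.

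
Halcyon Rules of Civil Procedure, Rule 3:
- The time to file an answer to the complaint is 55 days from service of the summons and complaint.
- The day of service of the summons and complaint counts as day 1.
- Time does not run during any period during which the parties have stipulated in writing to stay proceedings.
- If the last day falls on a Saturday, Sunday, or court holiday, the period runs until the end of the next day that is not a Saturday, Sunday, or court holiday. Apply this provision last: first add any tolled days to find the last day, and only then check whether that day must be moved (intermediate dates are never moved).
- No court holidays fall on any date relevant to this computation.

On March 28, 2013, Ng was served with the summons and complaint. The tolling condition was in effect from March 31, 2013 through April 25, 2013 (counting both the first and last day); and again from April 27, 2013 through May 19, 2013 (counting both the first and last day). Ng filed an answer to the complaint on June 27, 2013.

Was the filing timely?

Yes

Counting March 28, 2013 as day 1, day 55 is May 21, 2013.
From March 31, 2013 through April 25, 2013 inclusive is 26 days; tolling adds 26 days: May 21, 2013 + 26 days = June 16, 2013.
From April 27, 2013 through May 19, 2013 inclusive is 23 days; tolling adds 23 days: June 16, 2013 + 23 days = July 9, 2013.
July 9, 2013 is a Tuesday and not a court holiday, so no extension applies.
The deadline is July 9, 2013; the filing on June 27, 2013 is on or before that date.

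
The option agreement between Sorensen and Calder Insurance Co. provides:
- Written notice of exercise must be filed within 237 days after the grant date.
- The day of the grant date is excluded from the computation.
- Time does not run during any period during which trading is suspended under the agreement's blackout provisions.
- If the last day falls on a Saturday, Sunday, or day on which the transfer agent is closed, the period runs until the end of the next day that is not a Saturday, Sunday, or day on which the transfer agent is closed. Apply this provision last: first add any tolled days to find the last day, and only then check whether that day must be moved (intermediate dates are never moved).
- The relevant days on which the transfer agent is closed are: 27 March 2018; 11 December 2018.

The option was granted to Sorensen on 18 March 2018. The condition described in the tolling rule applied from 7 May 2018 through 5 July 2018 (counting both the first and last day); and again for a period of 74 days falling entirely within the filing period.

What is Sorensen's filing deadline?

237 days after 18 March 2018 is November 10, 2018.
From May 7, 2018 through July 5, 2018 inclusive is 60 days; tolling adds 60 days: November 10, 2018 + 60 days = January 9, 2019.
Tolling adds 74 days: January 9, 2019 + 74 days = March 24, 2019.
March 24, 2019 is Sunday. The next qualifying day is March 25, 2019.

March 25, 2019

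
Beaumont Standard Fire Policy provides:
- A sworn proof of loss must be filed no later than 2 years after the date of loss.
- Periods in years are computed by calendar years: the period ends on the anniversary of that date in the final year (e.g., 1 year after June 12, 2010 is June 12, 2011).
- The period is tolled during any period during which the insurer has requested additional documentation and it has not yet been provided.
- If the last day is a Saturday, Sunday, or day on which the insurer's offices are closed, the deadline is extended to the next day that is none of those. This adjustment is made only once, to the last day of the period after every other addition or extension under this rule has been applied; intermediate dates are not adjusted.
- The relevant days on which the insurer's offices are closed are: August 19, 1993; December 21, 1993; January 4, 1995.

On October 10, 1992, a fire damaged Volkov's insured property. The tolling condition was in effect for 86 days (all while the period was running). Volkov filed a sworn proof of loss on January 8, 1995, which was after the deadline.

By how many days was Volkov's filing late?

3 days

2 years after October 10, 1992 is October 10, 1994.
Tolling adds 86 days: October 10, 1994 + 86 days = January 4, 1995.
January 4, 1995 is a listed holiday. The next qualifying day is January 5, 1995.
The deadline is January 5, 1995; from January 5, 1995 to January 8, 1995 is 3 days.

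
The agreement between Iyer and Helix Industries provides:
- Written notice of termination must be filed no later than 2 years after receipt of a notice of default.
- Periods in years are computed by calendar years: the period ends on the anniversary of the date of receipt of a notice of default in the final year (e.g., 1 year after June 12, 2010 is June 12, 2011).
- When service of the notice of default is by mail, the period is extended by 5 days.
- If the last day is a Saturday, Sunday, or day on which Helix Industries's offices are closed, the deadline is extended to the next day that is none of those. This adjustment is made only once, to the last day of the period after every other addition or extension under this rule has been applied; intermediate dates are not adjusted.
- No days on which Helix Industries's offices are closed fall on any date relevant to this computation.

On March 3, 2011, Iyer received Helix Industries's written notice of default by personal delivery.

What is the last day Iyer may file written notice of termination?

March 4, 2013

2 years after March 3, 2011 is March 3, 2013.
Service was not by mail, so no mail extension applies.
March 3, 2013 is Sunday. The next qualifying day is March 4, 2013.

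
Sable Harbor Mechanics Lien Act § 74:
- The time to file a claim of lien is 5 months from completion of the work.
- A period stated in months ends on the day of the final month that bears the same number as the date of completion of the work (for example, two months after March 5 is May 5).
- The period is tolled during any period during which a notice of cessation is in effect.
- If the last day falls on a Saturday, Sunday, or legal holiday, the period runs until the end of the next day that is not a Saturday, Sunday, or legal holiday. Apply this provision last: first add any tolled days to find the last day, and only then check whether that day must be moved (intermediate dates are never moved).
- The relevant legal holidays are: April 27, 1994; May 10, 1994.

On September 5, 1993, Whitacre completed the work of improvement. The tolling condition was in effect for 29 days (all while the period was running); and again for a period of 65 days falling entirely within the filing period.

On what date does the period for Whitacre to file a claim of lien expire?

5 months after September 5, 1993 is February 5, 1994.
Tolling adds 29 days: February 5, 1994 + 29 days = March 6, 1994.
Tolling adds 65 days: March 6, 1994 + 65 days = May 10, 1994.
May 10, 1994 is a listed holiday. The next qualifying day is May 11, 1994.

May 11, 1994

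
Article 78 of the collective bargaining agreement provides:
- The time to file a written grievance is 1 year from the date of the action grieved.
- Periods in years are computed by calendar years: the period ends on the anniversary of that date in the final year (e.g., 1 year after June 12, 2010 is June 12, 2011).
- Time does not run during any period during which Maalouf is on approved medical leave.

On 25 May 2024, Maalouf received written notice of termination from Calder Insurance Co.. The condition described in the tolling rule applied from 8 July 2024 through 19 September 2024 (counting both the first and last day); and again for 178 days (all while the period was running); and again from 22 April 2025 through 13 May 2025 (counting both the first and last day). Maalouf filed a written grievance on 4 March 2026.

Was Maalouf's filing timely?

No

1 year after 25 May 2024 is May 25, 2025.
From July 8, 2024 through September 19, 2024 inclusive is 74 days; tolling adds 74 days: May 25, 2025 + 74 days = August 7, 2025.
Tolling adds 178 days: August 7, 2025 + 178 days = February 1, 2026.
From April 22, 2025 through May 13, 2025 inclusive is 22 days; tolling adds 22 days: February 1, 2026 + 22 days = February 23, 2026.
The deadline is February 23, 2026; the filing on March 4, 2026 is after that date.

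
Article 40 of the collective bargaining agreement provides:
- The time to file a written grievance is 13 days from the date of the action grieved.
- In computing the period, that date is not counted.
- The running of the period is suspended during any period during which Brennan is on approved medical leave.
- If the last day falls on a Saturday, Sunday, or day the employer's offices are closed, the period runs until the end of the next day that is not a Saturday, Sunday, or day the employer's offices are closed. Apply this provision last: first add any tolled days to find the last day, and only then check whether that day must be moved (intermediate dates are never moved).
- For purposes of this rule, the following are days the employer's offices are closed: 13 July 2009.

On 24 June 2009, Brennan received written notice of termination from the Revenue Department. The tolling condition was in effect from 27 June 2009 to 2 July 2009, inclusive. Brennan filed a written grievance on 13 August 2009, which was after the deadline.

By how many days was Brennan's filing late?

30 days

13 days after 24 June 2009 is July 7, 2009.
From June 27, 2009 through July 2, 2009 inclusive is 6 days; tolling adds 6 days: July 7, 2009 + 6 days = July 13, 2009.
July 13, 2009 is a listed holiday. The next qualifying day is July 14, 2009.
The deadline is July 14, 2009; from July 14, 2009 to August 13, 2009 is 30 days.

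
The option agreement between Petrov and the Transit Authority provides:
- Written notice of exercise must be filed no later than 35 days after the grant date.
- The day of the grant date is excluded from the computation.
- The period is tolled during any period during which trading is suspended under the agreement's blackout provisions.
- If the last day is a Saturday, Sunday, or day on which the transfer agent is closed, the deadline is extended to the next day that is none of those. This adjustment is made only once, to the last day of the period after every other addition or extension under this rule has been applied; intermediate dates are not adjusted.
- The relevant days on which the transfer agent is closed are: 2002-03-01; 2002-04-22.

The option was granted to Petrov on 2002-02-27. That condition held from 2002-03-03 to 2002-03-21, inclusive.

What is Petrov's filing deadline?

April 23, 2002

35 days after 2002-02-27 is April 3, 2002.
From March 3, 2002 through March 21, 2002 inclusive is 19 days; tolling adds 19 days: April 3, 2002 + 19 days = April 22, 2002.
April 22, 2002 is a listed holiday. The next qualifying day is April 23, 2002.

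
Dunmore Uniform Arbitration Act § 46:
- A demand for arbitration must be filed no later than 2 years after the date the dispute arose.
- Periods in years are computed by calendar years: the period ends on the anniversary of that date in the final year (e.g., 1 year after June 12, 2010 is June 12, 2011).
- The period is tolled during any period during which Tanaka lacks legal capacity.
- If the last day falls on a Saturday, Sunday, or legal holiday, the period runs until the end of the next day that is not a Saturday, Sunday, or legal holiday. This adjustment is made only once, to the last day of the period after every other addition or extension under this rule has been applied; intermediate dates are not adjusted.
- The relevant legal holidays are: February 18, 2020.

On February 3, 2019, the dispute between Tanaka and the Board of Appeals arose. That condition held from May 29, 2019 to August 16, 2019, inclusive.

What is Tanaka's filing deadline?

2 years after February 3, 2019 is February 3, 2021.
From May 29, 2019 through August 16, 2019 inclusive is 80 days; tolling adds 80 days: February 3, 2021 + 80 days = April 24, 2021.
April 24, 2021 is Saturday; April 25, 2021 is Sunday. The next qualifying day is April 26, 2021.

April 26, 2021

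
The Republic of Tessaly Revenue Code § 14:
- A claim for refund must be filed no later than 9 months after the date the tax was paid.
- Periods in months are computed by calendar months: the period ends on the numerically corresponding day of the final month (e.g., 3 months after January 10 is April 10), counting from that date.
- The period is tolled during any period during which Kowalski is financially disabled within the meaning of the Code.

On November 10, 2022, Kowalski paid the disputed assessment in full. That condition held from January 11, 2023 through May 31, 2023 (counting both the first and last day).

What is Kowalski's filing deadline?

December 29, 2023

9 months after November 10, 2022 is August 10, 2023.
From January 11, 2023 through May 31, 2023 inclusive is 141 days; tolling adds 141 days: August 10, 2023 + 141 days = December 29, 2023.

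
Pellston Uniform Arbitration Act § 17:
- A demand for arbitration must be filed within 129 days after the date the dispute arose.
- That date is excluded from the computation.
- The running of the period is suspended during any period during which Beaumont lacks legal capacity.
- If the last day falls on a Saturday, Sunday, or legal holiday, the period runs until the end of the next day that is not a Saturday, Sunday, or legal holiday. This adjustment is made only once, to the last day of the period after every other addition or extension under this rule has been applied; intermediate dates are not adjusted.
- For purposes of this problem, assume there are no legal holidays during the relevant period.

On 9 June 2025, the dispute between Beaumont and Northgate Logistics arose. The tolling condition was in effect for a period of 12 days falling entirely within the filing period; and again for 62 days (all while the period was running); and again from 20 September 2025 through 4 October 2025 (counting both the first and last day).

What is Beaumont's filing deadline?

January 13, 2026

129 days after 9 June 2025 is October 16, 2025.
Tolling adds 12 days: October 16, 2025 + 12 days = October 28, 2025.
Tolling adds 62 days: October 28, 2025 + 62 days = December 29, 2025.
From September 20, 2025 through October 4, 2025 inclusive is 15 days; tolling adds 15 days: December 29, 2025 + 15 days = January 13, 2026.
January 13, 2026 is a Tuesday and not a legal holiday, so no extension applies.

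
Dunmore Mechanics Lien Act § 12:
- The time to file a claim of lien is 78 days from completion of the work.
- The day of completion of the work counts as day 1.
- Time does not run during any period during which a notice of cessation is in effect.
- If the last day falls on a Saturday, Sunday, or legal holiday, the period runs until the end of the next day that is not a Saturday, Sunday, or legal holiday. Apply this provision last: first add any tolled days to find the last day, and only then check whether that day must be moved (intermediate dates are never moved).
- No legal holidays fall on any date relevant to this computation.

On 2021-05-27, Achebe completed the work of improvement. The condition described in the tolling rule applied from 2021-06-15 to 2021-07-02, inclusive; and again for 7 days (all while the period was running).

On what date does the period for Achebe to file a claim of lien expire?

Counting 2021-05-27 as day 1, day 78 is August 12, 2021.
From June 15, 2021 through July 2, 2021 inclusive is 18 days; tolling adds 18 days: August 12, 2021 + 18 days = August 30, 2021.
Tolling adds 7 days: August 30, 2021 + 7 days = September 6, 2021.
September 6, 2021 is a Monday and not a legal holiday, so no extension applies.

September 6, 2021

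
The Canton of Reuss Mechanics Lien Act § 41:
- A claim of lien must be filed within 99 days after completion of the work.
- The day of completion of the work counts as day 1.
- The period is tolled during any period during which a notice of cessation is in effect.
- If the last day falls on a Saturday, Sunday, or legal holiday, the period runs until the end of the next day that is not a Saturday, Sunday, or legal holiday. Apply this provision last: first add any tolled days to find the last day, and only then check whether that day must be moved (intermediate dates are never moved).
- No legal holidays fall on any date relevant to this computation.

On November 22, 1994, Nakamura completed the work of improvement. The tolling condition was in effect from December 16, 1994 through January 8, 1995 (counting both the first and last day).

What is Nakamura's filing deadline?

March 24, 1995

Counting November 22, 1994 as day 1, day 99 is February 28, 1995.
From December 16, 1994 through January 8, 1995 inclusive is 24 days; tolling adds 24 days: February 28, 1995 + 24 days = March 24, 1995.
March 24, 1995 is a Friday and not a legal holiday, so no extension applies.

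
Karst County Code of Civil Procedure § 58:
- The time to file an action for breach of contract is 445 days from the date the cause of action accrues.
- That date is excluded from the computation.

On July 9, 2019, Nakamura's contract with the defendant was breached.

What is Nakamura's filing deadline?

445 days after July 9, 2019 is September 26, 2020.

September 26, 2020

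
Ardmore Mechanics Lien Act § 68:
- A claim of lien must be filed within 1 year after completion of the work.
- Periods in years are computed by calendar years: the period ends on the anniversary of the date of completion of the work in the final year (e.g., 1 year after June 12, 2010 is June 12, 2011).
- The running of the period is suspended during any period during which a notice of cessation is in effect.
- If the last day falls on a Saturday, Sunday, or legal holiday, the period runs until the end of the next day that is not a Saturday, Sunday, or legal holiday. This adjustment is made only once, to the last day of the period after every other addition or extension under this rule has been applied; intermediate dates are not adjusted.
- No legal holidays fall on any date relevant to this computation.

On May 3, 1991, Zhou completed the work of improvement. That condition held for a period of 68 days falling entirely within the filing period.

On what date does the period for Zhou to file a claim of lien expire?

July 10, 1992

1 year after May 3, 1991 is May 3, 1992.
Tolling adds 68 days: May 3, 1992 + 68 days = July 10, 1992.
July 10, 1992 is a Friday and not a legal holiday, so no extension applies.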